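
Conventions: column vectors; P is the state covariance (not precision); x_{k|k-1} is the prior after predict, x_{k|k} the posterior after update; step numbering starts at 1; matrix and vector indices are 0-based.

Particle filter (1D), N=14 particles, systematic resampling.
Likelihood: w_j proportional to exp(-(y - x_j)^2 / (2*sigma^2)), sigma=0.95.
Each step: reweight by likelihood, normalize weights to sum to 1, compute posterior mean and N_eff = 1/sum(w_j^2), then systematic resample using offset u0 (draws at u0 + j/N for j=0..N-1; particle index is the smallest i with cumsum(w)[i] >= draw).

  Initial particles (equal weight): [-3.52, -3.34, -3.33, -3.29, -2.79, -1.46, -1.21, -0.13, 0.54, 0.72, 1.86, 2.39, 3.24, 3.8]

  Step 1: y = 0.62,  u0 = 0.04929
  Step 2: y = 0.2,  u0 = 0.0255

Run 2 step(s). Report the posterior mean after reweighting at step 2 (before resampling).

post_mean = 0.4240

step 1: w=[0.0000, 0.0000, 0.0000, 0.0001, 0.0004, 0.0253, 0.0434, 0.2033, 0.2767, 0.2761, 0.1185, 0.0489, 0.0062, 0.0010]  mean=0.5918  Neff=4.6925  idx=[6, 7, 7, 7, 8, 8, 8, 9, 9, 9, 9, 10, 10, 11]
step 2: w=[0.0335, 0.0949, 0.0949, 0.0949, 0.0946, 0.0946, 0.0946, 0.0868, 0.0868, 0.0868, 0.0868, 0.0219, 0.0219, 0.0071]  mean=0.4240  Neff=11.6119  idx=[0, 1, 2, 3, 3, 4, 5, 6, 6, 7, 8, 9, 10, 11]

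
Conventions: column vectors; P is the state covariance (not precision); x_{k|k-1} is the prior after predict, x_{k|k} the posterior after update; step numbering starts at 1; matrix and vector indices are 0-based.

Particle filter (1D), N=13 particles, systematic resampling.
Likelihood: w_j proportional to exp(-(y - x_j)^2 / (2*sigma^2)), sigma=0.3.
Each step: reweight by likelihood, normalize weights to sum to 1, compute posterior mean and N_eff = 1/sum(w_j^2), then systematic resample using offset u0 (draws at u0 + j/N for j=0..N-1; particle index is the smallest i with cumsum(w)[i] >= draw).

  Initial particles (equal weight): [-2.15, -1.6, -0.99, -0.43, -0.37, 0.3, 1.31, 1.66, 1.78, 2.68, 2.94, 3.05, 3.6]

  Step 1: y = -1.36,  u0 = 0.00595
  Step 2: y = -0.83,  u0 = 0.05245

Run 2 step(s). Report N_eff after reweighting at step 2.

N_eff = 5.6027

step 1: w=[0.0252, 0.5869, 0.3778, 0.0066, 0.0035, 0.0000, 0.0000, 0.0000, 0.0000, 0.0000, 0.0000, 0.0000, 0.0000]  mean=-1.3714  Neff=2.0498  idx=[0, 1, 1, 1, 1, 1, 1, 1, 2, 2, 2, 2, 2]
step 2: w=[0.0000, 0.0081, 0.0081, 0.0081, 0.0081, 0.0081, 0.0081, 0.0081, 0.1887, 0.1887, 0.1887, 0.1887, 0.1887]  mean=-1.0245  Neff=5.6027  idx=[7, 8, 8, 9, 9, 10, 10, 10, 11, 11, 12, 12, 12]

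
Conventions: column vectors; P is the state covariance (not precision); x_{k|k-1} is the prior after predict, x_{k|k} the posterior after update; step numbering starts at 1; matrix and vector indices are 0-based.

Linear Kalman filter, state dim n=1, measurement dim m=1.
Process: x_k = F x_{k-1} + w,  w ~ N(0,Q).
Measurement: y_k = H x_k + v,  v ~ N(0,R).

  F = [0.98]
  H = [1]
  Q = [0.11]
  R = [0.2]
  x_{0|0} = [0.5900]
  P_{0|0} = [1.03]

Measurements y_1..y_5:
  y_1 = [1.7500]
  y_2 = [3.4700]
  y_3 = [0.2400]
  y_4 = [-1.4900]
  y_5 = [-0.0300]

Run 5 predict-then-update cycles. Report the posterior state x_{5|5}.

x_post = [-0.0705]

step 1: x^-=[0.5782]  P^-=[1.0992]  S=[1.2992]  K=[0.8461]  nu=[1.1718]  x^+=[1.5696]  P^+=[0.1692]
step 2: x^-=[1.5382]  P^-=[0.2725]  S=[0.4725]  K=[0.5767]  nu=[1.9318]  x^+=[2.6523]  P^+=[0.1153]
step 3: x^-=[2.5993]  P^-=[0.2208]  S=[0.4208]  K=[0.5247]  nu=[-2.3593]  x^+=[1.3614]  P^+=[0.1049]
step 4: x^-=[1.3342]  P^-=[0.2108]  S=[0.4108]  K=[0.5131]  nu=[-2.8242]  x^+=[-0.1150]  P^+=[0.1026]
step 5: x^-=[-0.1127]  P^-=[0.2086]  S=[0.4086]  K=[0.5105]  nu=[0.0827]  x^+=[-0.0705]  P^+=[0.1021]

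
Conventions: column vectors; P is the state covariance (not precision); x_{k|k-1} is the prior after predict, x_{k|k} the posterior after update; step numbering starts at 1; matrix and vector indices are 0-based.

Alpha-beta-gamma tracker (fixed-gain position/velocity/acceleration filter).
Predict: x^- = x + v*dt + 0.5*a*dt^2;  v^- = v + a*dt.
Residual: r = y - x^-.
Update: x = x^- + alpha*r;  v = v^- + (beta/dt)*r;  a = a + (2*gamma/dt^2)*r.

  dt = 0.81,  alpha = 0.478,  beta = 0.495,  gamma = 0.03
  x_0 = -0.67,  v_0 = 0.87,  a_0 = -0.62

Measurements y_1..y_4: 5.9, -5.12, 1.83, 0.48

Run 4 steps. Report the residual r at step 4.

step 1: x_pred=-0.1687  r=6.0687  x^+=2.7321  v^+=4.0764  a^+=-0.0650
step 2: x_pred=6.0127  r=-11.1327  x^+=0.6913  v^+=-2.7796  a^+=-1.0831
step 3: x_pred=-1.9155  r=3.7455  x^+=-0.1251  v^+=-1.3680  a^+=-0.7406
step 4: x_pred=-1.4761  r=1.9561  x^+=-0.5411  v^+=-0.7724  a^+=-0.5617

resid = 1.9561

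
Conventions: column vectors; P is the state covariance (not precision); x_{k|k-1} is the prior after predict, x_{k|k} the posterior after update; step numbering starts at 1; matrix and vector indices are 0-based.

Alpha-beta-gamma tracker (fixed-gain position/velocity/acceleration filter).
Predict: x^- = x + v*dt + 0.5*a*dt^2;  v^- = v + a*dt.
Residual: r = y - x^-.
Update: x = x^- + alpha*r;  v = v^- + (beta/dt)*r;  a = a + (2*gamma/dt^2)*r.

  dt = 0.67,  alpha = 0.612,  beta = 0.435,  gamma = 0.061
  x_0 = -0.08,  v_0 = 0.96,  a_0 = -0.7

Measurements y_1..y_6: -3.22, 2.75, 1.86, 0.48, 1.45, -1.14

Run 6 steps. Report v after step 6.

v_post = -1.8294

step 1: x_pred=0.4061  r=-3.6261  x^+=-1.8131  v^+=-1.8632  a^+=-1.6855
step 2: x_pred=-3.4398  r=6.1898  x^+=0.3484  v^+=1.0262  a^+=-0.0033
step 3: x_pred=1.0352  r=0.8248  x^+=1.5400  v^+=1.5595  a^+=0.2209
step 4: x_pred=2.6344  r=-2.1544  x^+=1.3159  v^+=0.3088  a^+=-0.3646
step 5: x_pred=1.4410  r=0.0090  x^+=1.4465  v^+=0.0703  a^+=-0.3622
step 6: x_pred=1.4123  r=-2.5523  x^+=-0.1497  v^+=-1.8294  a^+=-1.0558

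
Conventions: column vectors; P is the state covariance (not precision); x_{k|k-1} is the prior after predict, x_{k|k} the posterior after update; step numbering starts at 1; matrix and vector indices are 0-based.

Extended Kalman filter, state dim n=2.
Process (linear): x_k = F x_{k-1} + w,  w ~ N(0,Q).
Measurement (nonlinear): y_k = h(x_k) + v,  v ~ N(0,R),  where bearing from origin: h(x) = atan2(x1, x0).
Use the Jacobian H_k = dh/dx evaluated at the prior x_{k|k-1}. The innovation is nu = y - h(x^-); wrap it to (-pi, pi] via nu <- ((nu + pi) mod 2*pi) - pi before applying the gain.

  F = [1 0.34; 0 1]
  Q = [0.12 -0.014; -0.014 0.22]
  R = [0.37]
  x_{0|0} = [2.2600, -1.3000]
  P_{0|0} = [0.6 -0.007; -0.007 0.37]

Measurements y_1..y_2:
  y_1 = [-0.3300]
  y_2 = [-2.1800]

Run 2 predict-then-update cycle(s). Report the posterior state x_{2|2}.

x_post = [0.7559, -2.0091]

step 1: x^-=[1.8180, -1.3000]  P^-=[0.7580 0.1048; 0.1048 0.5900]  H_jac=[0.2603 0.3640]  S=[0.5193]  K=[0.4533; 0.4660]  nu=[0.2908]  x^+=[1.9498, -1.1645]  P^+=[0.6513 -0.0049; -0.0049 0.4772]
step 2: x^-=[1.5539, -1.1645]  P^-=[0.8231 0.1434; 0.1434 0.6972]  H_jac=[0.3088 0.4121]  S=[0.6034]  K=[0.5192; 0.5495]  nu=[-1.5369]  x^+=[0.7559, -2.0091]  P^+=[0.6605 -0.0288; -0.0288 0.5150]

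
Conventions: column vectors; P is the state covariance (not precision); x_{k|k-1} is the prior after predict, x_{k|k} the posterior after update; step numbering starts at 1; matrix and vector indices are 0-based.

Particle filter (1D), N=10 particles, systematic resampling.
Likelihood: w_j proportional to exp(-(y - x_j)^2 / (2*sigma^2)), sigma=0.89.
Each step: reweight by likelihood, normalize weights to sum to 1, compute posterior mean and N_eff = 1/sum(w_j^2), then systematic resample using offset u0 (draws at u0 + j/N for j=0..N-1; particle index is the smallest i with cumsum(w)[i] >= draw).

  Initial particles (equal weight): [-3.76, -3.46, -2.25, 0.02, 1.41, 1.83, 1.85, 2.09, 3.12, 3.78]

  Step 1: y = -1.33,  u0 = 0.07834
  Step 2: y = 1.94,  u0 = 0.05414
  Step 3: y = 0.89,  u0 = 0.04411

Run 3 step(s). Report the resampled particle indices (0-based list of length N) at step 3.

resampled_idx = [0, 1, 2, 3, 4, 5, 6, 7, 8, 9]

step 1: w=[0.0241, 0.0572, 0.5881, 0.3176, 0.0088, 0.0018, 0.0017, 0.0006, 0.0000, 0.0000]  mean=-1.5855  Neff=2.2190  idx=[1, 2, 2, 2, 2, 2, 3, 3, 3, 3]
step 2: w=[0.0000, 0.0000, 0.0000, 0.0000, 0.0000, 0.0000, 0.2500, 0.2500, 0.2500, 0.2500]  mean=0.0196  Neff=4.0016  idx=[6, 6, 7, 7, 7, 8, 8, 9, 9, 9]
step 3: w=[0.1000, 0.1000, 0.1000, 0.1000, 0.1000, 0.1000, 0.1000, 0.1000, 0.1000, 0.1000]  mean=0.0200  Neff=10.0000  idx=[0, 1, 2, 3, 4, 5, 6, 7, 8, 9]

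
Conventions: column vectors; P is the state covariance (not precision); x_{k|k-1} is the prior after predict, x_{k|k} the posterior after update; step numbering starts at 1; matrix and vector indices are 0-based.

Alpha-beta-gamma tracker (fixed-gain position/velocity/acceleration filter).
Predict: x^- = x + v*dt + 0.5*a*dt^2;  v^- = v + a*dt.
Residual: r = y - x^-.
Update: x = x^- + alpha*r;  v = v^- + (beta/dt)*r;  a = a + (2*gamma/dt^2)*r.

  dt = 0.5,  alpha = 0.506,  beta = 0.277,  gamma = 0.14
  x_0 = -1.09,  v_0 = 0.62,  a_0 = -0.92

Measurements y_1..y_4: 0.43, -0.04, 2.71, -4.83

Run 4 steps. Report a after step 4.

step 1: x_pred=-0.8950  r=1.3250  x^+=-0.2246  v^+=0.8941  a^+=0.5640
step 2: x_pred=0.2930  r=-0.3330  x^+=0.1245  v^+=0.9916  a^+=0.1911
step 3: x_pred=0.6442  r=2.0658  x^+=1.6895  v^+=2.2316  a^+=2.5048
step 4: x_pred=3.1184  r=-7.9484  x^+=-0.9035  v^+=-0.9194  a^+=-6.3974

a_post = -6.3974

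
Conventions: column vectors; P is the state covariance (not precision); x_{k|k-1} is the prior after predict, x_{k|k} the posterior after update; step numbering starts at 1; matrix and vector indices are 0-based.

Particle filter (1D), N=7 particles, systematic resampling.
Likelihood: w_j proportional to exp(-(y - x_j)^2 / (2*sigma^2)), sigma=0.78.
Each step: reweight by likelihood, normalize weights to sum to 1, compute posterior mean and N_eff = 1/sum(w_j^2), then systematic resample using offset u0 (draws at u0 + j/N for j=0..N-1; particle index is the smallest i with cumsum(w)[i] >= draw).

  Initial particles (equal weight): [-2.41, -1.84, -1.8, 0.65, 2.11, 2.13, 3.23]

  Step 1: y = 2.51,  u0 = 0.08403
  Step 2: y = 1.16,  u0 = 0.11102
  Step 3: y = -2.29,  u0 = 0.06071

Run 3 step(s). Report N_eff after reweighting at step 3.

N_eff = 6.9650

step 1: w=[0.0000, 0.0000, 0.0000, 0.0235, 0.3541, 0.3587, 0.2637]  mean=2.3782  Neff=3.0853  idx=[4, 4, 4, 5, 5, 6, 6]
step 2: w=[0.1976, 0.1976, 0.1976, 0.1914, 0.1914, 0.0123, 0.0123]  mean=2.1451  Neff=5.2450  idx=[0, 1, 2, 2, 3, 4, 4]
step 3: w=[0.1516, 0.1516, 0.1516, 0.1516, 0.1312, 0.1312, 0.1312]  mean=2.1179  Neff=6.9650  idx=[0, 1, 2, 3, 4, 5, 6]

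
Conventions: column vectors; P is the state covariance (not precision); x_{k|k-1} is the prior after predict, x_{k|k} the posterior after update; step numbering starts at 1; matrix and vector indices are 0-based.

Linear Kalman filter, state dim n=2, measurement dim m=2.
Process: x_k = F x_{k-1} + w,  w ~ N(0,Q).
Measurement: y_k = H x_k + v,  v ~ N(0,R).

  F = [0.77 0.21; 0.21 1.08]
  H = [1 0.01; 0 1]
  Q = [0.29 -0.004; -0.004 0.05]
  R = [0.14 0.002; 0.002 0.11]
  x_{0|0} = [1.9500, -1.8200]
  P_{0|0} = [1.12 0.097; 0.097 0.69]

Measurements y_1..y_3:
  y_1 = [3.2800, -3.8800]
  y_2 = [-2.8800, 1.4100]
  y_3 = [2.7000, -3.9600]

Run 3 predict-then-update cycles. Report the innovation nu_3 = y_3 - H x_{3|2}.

innov = [3.9686, -3.0518]

step 1: x^-=[1.1193, -1.5561]  P^-=[1.0158 0.4185; 0.4185 0.9482]  S=[1.1643 0.4300; 0.4300 1.0582]  K=[0.8589 0.0465; 0.0432 0.8785]  nu=[2.1763, -2.3239]  x^+=[2.8805, -3.5038]  P^+=[0.1203 0.0068; 0.0068 0.0967]
step 2: x^-=[1.4822, -3.1792]  P^-=[0.3678 0.0434; 0.0434 0.1712]  S=[0.5087 0.0471; 0.0471 0.2812]  K=[0.7208 0.0335; 0.0328 0.6034]  nu=[-4.3304, 4.5892]  x^+=[-1.4851, -0.5522]  P^+=[0.1009 0.0051; 0.0051 0.0664]
step 3: x^-=[-1.2595, -0.9082]  P^-=[0.3544 0.0319; 0.0319 0.1343]  S=[0.4951 0.0352; 0.0352 0.2443]  K=[0.7146 0.0275; 0.0283 0.5456]  nu=[3.9686, -3.0518]  x^+=[1.4926, -2.4610]  P^+=[0.1001 0.0045; 0.0045 0.0601]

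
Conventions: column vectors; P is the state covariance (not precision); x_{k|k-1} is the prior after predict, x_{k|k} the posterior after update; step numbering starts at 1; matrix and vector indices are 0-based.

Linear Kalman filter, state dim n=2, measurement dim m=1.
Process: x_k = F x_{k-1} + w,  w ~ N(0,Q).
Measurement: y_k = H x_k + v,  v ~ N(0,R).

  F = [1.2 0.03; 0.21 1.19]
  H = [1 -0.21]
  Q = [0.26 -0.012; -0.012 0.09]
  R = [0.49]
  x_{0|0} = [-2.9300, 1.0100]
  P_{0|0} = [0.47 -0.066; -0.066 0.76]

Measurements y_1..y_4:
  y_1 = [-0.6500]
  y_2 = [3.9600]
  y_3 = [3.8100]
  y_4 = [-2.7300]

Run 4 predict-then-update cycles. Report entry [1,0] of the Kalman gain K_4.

K[1,0] = 0.1447

step 1: x^-=[-3.4857, 0.5866]  P^-=[0.9327 0.0389; 0.0389 1.1540]  S=[1.4573]  K=[0.6344; -0.1396]  nu=[2.9589]  x^+=[-1.6085, 0.1736]  P^+=[0.3462 0.1680; 0.1680 1.1256]
step 2: x^-=[-1.9249, -0.1312]  P^-=[0.7716 0.3563; 0.3563 1.7831]  S=[1.1905]  K=[0.5852; -0.0152]  nu=[5.8574]  x^+=[1.5029, -0.2204]  P^+=[0.3638 0.3669; 0.3669 1.7829]
step 3: x^-=[1.7969, 0.0533]  P^-=[0.8119 0.6696; 0.6696 2.8142]  S=[1.1448]  K=[0.5864; 0.0687]  nu=[2.0243]  x^+=[2.9840, 0.1924]  P^+=[0.4183 0.6235; 0.6235 2.8088]
step 4: x^-=[3.5865, 0.8556]  P^-=[0.9097 1.0880; 1.0880 4.3976]  S=[1.1367]  K=[0.5993; 0.1447]  nu=[-6.1368]  x^+=[-0.0914, -0.0324]  P^+=[0.5014 0.9894; 0.9894 4.3738]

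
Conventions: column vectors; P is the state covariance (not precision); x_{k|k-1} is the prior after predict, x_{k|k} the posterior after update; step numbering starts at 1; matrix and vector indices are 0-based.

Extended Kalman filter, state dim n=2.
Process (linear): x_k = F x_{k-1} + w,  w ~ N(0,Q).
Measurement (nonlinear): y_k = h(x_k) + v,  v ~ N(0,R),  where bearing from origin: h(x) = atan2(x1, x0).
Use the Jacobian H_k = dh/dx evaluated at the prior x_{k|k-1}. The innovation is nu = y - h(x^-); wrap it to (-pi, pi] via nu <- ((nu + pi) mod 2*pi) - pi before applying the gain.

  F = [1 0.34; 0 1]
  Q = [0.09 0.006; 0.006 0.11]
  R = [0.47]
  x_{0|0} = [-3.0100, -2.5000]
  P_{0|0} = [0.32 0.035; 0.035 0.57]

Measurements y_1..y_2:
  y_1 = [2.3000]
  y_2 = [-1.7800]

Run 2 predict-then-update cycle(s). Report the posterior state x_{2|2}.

x_post = [-4.6867, -2.4020]

step 1: x^-=[-3.8600, -2.5000]  P^-=[0.4997 0.2348; 0.2348 0.6800]  H_jac=[0.1182 -0.1825]  S=[0.4895]  K=[0.0331; -0.1968]  nu=[-1.4163]  x^+=[-3.9069, -2.2212]  P^+=[0.4992 0.2380; 0.2380 0.6610]
step 2: x^-=[-4.6621, -2.2212]  P^-=[0.8274 0.4687; 0.4687 0.7710]  H_jac=[0.0833 -0.1748]  S=[0.4857]  K=[-0.0268; -0.1971]  nu=[0.9170]  x^+=[-4.6867, -2.4020]  P^+=[0.8271 0.4662; 0.4662 0.7522]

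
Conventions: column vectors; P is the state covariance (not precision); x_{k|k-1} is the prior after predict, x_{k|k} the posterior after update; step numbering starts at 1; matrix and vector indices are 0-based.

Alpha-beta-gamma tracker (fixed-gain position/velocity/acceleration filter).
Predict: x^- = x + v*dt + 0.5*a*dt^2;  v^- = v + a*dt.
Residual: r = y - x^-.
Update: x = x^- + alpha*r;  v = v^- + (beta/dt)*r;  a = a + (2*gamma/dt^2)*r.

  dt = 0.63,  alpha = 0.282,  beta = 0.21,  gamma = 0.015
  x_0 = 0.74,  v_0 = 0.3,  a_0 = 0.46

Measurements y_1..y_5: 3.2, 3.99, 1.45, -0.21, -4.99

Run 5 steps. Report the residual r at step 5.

resid = -8.5493

step 1: x_pred=1.0203  r=2.1797  x^+=1.6350  v^+=1.3164  a^+=0.6248
step 2: x_pred=2.5883  r=1.4017  x^+=2.9836  v^+=2.1772  a^+=0.7307
step 3: x_pred=4.5002  r=-3.0502  x^+=3.6400  v^+=1.6208  a^+=0.5002
step 4: x_pred=4.7604  r=-4.9704  x^+=3.3588  v^+=0.2791  a^+=0.1245
step 5: x_pred=3.5593  r=-8.5493  x^+=1.1484  v^+=-2.4922  a^+=-0.5217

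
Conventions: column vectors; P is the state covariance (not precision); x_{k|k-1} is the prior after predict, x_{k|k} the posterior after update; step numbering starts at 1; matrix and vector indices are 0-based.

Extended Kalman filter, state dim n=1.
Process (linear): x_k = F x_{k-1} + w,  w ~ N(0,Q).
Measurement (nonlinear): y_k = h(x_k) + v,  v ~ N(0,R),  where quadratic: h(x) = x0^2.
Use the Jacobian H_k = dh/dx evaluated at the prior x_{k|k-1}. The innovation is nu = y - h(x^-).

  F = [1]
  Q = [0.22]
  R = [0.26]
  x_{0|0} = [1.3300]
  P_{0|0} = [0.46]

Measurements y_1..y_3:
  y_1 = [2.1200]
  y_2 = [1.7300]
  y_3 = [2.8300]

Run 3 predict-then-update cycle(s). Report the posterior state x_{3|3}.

x_post = [1.6769]

step 1: x^-=[1.3300]  P^-=[0.6800]  H_jac=[2.6600]  S=[5.0714]  K=[0.3567]  nu=[0.3511]  x^+=[1.4552]  P^+=[0.0349]
step 2: x^-=[1.4552]  P^-=[0.2549]  H_jac=[2.9105]  S=[2.4189]  K=[0.3067]  nu=[-0.3877]  x^+=[1.3363]  P^+=[0.0274]
step 3: x^-=[1.3363]  P^-=[0.2474]  H_jac=[2.6727]  S=[2.0272]  K=[0.3262]  nu=[1.0442]  x^+=[1.6769]  P^+=[0.0317]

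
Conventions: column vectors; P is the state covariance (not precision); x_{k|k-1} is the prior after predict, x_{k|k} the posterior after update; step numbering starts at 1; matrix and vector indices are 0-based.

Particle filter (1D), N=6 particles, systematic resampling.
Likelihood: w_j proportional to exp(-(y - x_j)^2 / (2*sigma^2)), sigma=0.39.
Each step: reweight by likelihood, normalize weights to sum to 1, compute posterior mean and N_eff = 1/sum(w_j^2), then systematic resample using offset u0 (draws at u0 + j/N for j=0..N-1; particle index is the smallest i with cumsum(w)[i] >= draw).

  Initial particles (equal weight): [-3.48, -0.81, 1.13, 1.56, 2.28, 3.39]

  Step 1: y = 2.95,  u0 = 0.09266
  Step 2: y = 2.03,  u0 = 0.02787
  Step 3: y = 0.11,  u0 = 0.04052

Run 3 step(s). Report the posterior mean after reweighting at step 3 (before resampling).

post_mean = 2.2800

step 1: w=[0.0000, 0.0000, 0.0000, 0.0023, 0.3010, 0.6967]  mean=3.0516  Neff=1.7362  idx=[4, 4, 5, 5, 5, 5]
step 2: w=[0.4972, 0.4972, 0.0014, 0.0014, 0.0014, 0.0014]  mean=2.2862  Neff=2.0225  idx=[0, 0, 0, 1, 1, 1]
step 3: w=[0.1667, 0.1667, 0.1667, 0.1667, 0.1667, 0.1667]  mean=2.2800  Neff=6.0000  idx=[0, 1, 2, 3, 4, 5]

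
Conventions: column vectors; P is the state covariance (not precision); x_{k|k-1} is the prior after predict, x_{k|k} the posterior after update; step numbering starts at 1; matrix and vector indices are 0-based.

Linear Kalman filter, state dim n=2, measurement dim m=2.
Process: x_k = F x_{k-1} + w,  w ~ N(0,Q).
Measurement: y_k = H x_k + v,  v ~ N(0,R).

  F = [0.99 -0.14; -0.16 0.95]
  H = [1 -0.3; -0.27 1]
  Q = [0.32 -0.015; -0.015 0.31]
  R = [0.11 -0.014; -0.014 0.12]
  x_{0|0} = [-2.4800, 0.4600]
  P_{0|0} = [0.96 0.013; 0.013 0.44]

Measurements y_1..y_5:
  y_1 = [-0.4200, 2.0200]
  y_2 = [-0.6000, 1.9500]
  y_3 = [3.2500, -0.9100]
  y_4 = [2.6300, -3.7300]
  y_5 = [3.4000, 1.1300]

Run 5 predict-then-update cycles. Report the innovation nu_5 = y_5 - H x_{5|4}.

innov = [0.1652, 4.4451]

step 1: x^-=[-2.5196, 0.8338]  P^-=[1.2659 -0.2131; -0.2131 0.7277]  S=[1.5693 -0.8044; -0.8044 1.0551]  K=[0.9486 0.1974; 0.1751 0.8777]  nu=[2.3497, 0.5059]  x^+=[-0.1908, 1.6892]  P^+=[0.1139 0.0412; 0.0412 0.1140]
step 2: x^-=[-0.4253, 1.6353]  P^-=[0.4225 -0.0086; -0.0086 0.4033]  S=[0.5739 -0.2583; -0.2583 0.5587]  K=[0.8105 0.1552; 0.1276 0.7849]  nu=[0.3159, 0.1999]  x^+=[-0.1383, 1.8325]  P^+=[0.0970 0.0335; 0.0335 0.1014]
step 3: x^-=[-0.3934, 1.7630]  P^-=[0.4078 -0.0116; -0.0116 0.3939]  S=[0.5602 -0.2548; -0.2548 0.5499]  K=[0.8027 0.1506; 0.1226 0.7788]  nu=[4.1723, -2.7792]  x^+=[2.5370, 0.1100]  P^+=[0.0960 0.0328; 0.0328 0.1006]
step 4: x^-=[2.4962, -0.3014]  P^-=[0.4070 -0.0120; -0.0120 0.3933]  S=[0.5596 -0.2549; -0.2549 0.5495]  K=[0.8021 0.1502; 0.1222 0.7784]  nu=[0.0434, -2.7546]  x^+=[2.1173, -2.4402]  P^+=[0.0959 0.0327; 0.0327 0.1005]
step 5: x^-=[2.4377, -2.6569]  P^-=[0.4069 -0.0121; -0.0121 0.3932]  S=[0.5596 -0.2549; -0.2549 0.5494]  K=[0.8021 0.1502; 0.1221 0.7783]  nu=[0.1652, 4.4451]  x^+=[3.2377, 0.8230]  P^+=[0.0959 0.0327; 0.0327 0.1005]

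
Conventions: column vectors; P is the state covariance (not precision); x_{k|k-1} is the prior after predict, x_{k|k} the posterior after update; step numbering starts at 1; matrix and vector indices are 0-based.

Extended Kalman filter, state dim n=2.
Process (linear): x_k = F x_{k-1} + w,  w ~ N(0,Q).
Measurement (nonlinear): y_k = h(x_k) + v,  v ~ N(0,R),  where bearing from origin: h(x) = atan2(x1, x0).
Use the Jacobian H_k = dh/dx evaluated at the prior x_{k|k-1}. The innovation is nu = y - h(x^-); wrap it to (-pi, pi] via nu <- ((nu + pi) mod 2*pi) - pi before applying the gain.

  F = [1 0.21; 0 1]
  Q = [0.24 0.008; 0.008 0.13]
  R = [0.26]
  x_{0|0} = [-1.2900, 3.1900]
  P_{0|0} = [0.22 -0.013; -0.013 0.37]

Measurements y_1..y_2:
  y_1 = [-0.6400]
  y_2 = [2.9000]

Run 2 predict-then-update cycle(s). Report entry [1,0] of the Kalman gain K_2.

step 1: x^-=[-0.6201, 3.1900]  P^-=[0.4709 0.0727; 0.0727 0.5000]  H_jac=[-0.3021 -0.0587]  S=[0.3073]  K=[-0.4768; -0.1670]  nu=[-2.4028]  x^+=[0.5255, 3.5913]  P^+=[0.4010 0.0482; 0.0482 0.4914]
step 2: x^-=[1.2797, 3.5913]  P^-=[0.6829 0.1594; 0.1594 0.6214]  H_jac=[-0.2471 0.0880]  S=[0.2996]  K=[-0.5164; 0.0511]  nu=[1.6715]  x^+=[0.4165, 3.6768]  P^+=[0.6030 0.1673; 0.1673 0.6206]

K[1,0] = 0.0511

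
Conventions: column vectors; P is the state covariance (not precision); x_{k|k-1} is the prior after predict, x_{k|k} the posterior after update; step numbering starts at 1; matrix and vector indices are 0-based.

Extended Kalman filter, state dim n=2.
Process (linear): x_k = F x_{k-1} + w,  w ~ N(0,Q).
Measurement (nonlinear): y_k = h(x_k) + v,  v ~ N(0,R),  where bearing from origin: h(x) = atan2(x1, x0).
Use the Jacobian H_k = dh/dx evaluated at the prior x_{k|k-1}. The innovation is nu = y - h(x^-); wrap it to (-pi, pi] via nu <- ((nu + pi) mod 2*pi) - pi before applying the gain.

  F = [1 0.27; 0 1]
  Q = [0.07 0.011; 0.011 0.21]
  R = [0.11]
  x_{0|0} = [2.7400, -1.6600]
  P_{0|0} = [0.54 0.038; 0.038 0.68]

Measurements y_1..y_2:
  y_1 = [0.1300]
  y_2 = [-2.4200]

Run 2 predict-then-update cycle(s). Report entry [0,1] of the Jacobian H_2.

H_jac[0,1] = 0.3405

step 1: x^-=[2.2918, -1.6600]  P^-=[0.6801 0.2326; 0.2326 0.8900]  H_jac=[0.2073 0.2862]  S=[0.2397]  K=[0.8658; 1.2637]  nu=[0.7569]  x^+=[2.9471, -0.7036]  P^+=[0.5004 -0.0297; -0.0297 0.5072]
step 2: x^-=[2.7571, -0.7036]  P^-=[0.5914 0.1183; 0.1183 0.7172]  H_jac=[0.0869 0.3405]  S=[0.2046]  K=[0.4479; 1.2437]  nu=[-2.1702]  x^+=[1.7850, -3.4026]  P^+=[0.5503 0.0043; 0.0043 0.4007]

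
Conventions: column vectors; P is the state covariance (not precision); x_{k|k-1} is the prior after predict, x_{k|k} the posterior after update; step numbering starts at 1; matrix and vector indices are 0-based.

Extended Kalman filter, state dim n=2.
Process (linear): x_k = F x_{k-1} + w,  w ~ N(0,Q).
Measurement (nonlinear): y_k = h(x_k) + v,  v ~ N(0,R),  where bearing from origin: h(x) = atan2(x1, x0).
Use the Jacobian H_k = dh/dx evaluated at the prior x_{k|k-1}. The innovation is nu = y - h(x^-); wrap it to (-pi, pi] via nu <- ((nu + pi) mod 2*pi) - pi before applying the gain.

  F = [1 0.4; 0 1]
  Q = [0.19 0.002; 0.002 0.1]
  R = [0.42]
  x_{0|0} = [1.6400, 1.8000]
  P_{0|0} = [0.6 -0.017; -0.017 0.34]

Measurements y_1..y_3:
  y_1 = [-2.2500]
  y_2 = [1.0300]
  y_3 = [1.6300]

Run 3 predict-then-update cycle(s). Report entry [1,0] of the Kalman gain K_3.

K[1,0] = 0.2070

step 1: x^-=[2.3600, 1.8000]  P^-=[0.8308 0.1210; 0.1210 0.4400]  H_jac=[-0.2043 0.2679]  S=[0.4730]  K=[-0.2903; 0.1969]  nu=[-2.9016]  x^+=[3.2025, 1.2286]  P^+=[0.7909 0.1480; 0.1480 0.4217]
step 2: x^-=[3.6939, 1.2286]  P^-=[1.1668 0.3187; 0.3187 0.5217]  H_jac=[-0.0811 0.2438]  S=[0.4461]  K=[-0.0379; 0.2271]  nu=[0.7089]  x^+=[3.6670, 1.3896]  P^+=[1.1662 0.3225; 0.3225 0.4986]
step 3: x^-=[4.2229, 1.3896]  P^-=[1.6940 0.5240; 0.5240 0.5986]  H_jac=[-0.0703 0.2137]  S=[0.4400]  K=[-0.0162; 0.2070]  nu=[1.3121]  x^+=[4.2016, 1.6612]  P^+=[1.6939 0.5255; 0.5255 0.5798]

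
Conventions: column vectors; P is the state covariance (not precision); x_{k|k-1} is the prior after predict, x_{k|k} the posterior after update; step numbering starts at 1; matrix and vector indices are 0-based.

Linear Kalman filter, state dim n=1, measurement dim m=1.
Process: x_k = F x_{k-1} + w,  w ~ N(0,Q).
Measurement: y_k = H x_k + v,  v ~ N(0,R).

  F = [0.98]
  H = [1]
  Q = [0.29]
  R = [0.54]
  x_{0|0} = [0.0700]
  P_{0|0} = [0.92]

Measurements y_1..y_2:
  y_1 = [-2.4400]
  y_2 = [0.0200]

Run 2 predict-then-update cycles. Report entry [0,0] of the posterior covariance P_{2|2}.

P_post[0,0] = 0.2940

step 1: x^-=[0.0686]  P^-=[1.1736]  S=[1.7136]  K=[0.6849]  nu=[-2.5086]  x^+=[-1.6495]  P^+=[0.3698]
step 2: x^-=[-1.6165]  P^-=[0.6452]  S=[1.1852]  K=[0.5444]  nu=[1.6365]  x^+=[-0.7256]  P^+=[0.2940]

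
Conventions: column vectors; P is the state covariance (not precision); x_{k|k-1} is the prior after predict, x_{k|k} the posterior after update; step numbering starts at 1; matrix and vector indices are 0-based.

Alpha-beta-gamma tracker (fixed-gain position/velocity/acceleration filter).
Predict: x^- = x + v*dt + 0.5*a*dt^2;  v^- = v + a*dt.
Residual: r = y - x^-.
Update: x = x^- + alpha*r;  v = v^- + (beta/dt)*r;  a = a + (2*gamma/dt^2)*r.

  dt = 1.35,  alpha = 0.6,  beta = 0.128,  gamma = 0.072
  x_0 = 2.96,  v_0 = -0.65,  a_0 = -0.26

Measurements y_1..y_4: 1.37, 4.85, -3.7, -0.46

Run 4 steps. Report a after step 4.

a_post = -0.0704

step 1: x_pred=1.8456  r=-0.4756  x^+=1.5602  v^+=-1.0461  a^+=-0.2976
step 2: x_pred=-0.1232  r=4.9732  x^+=2.8607  v^+=-0.9763  a^+=0.0954
step 3: x_pred=1.6296  r=-5.3296  x^+=-1.5681  v^+=-1.3529  a^+=-0.3257
step 4: x_pred=-3.6914  r=3.2314  x^+=-1.7525  v^+=-1.4862  a^+=-0.0704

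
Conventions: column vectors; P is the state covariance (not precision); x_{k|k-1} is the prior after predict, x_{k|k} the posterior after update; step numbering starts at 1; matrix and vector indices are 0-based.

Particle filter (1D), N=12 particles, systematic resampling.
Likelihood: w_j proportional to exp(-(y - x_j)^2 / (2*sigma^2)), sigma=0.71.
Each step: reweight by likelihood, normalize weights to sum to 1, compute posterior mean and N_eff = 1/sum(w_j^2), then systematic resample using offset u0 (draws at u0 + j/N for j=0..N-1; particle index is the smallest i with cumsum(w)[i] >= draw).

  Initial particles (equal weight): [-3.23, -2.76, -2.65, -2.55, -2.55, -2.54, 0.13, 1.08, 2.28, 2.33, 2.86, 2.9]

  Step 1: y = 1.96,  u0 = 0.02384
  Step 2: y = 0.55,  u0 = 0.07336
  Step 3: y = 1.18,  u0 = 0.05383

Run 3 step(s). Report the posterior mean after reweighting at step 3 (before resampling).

post_mean = 1.1883

step 1: w=[0.0000, 0.0000, 0.0000, 0.0000, 0.0000, 0.0000, 0.0115, 0.1477, 0.2877, 0.2780, 0.1426, 0.1325]  mean=2.2568  Neff=4.5479  idx=[7, 7, 8, 8, 8, 8, 9, 9, 9, 10, 10, 11]
step 2: w=[0.4063, 0.4063, 0.0276, 0.0276, 0.0276, 0.0276, 0.0232, 0.0232, 0.0232, 0.0027, 0.0027, 0.0022]  mean=1.3130  Neff=2.9871  idx=[0, 0, 0, 0, 1, 1, 1, 1, 1, 2, 5, 8]
step 3: w=[0.1012, 0.1012, 0.1012, 0.1012, 0.1012, 0.1012, 0.1012, 0.1012, 0.1012, 0.0308, 0.0308, 0.0275]  mean=1.1883  Neff=10.5433  idx=[0, 1, 2, 3, 3, 4, 5, 6, 7, 7, 8, 10]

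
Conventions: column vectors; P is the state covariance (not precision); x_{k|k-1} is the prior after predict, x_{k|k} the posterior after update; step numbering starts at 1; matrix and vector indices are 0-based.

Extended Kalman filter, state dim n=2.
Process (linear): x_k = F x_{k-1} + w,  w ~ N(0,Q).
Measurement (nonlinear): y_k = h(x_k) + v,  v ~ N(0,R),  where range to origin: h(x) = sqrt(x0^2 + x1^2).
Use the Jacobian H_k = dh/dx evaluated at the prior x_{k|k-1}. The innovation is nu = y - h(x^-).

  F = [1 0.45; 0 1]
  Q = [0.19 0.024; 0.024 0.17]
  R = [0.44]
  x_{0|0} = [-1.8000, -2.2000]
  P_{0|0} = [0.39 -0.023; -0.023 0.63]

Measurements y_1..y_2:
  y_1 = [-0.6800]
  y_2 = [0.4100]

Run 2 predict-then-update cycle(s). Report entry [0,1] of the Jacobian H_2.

H_jac[0,1] = -0.1302

step 1: x^-=[-2.7900, -2.2000]  P^-=[0.6869 0.2845; 0.2845 0.8000]  H_jac=[-0.7852 -0.6192]  S=[1.4469]  K=[-0.4945; -0.4968]  nu=[-4.2330]  x^+=[-0.6967, -0.0972]  P^+=[0.3330 -0.0709; -0.0709 0.4430]
step 2: x^-=[-0.7404, -0.0972]  P^-=[0.5489 0.1524; 0.1524 0.6130]  H_jac=[-0.9915 -0.1302]  S=[1.0293]  K=[-0.5480; -0.2243]  nu=[-0.3368]  x^+=[-0.5559, -0.0217]  P^+=[0.2398 0.0259; 0.0259 0.5612]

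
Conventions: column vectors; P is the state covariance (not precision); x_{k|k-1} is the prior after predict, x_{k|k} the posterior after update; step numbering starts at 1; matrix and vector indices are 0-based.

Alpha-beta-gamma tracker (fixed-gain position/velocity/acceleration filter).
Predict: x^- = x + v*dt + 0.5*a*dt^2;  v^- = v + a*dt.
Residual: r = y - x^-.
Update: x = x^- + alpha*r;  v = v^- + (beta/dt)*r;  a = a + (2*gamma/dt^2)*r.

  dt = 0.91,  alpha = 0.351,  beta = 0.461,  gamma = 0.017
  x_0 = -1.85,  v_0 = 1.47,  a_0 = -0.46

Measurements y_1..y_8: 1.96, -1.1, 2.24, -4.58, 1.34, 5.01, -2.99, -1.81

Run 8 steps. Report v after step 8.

v_post = -1.2822

step 1: x_pred=-0.7028  r=2.6628  x^+=0.2319  v^+=2.4003  a^+=-0.3507
step 2: x_pred=2.2710  r=-3.3710  x^+=1.0878  v^+=0.3735  a^+=-0.4891
step 3: x_pred=1.2252  r=1.0148  x^+=1.5814  v^+=0.4426  a^+=-0.4474
step 4: x_pred=1.7988  r=-6.3788  x^+=-0.4401  v^+=-3.1961  a^+=-0.7093
step 5: x_pred=-3.6422  r=4.9822  x^+=-1.8935  v^+=-1.3176  a^+=-0.5048
step 6: x_pred=-3.3015  r=8.3115  x^+=-0.3841  v^+=2.4336  a^+=-0.1635
step 7: x_pred=1.7628  r=-4.7528  x^+=0.0946  v^+=-0.1229  a^+=-0.3586
step 8: x_pred=-0.1658  r=-1.6442  x^+=-0.7429  v^+=-1.2822  a^+=-0.4261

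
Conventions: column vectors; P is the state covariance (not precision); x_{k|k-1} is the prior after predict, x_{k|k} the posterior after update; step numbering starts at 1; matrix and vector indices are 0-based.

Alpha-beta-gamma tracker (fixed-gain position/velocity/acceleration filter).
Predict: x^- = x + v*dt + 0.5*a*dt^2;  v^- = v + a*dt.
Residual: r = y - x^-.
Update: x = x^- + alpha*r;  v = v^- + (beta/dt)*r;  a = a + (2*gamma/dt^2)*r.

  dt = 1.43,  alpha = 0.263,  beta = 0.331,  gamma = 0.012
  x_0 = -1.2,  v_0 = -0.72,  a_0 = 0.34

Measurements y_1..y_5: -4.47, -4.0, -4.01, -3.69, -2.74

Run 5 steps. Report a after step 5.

a_post = 0.3071

step 1: x_pred=-1.8820  r=-2.5880  x^+=-2.5626  v^+=-0.8328  a^+=0.3096
step 2: x_pred=-3.4370  r=-0.5630  x^+=-3.5851  v^+=-0.5204  a^+=0.3030
step 3: x_pred=-4.0194  r=0.0094  x^+=-4.0169  v^+=-0.0849  a^+=0.3031
step 4: x_pred=-3.8284  r=0.1384  x^+=-3.7920  v^+=0.3806  a^+=0.3048
step 5: x_pred=-2.9361  r=0.1961  x^+=-2.8846  v^+=0.8618  a^+=0.3071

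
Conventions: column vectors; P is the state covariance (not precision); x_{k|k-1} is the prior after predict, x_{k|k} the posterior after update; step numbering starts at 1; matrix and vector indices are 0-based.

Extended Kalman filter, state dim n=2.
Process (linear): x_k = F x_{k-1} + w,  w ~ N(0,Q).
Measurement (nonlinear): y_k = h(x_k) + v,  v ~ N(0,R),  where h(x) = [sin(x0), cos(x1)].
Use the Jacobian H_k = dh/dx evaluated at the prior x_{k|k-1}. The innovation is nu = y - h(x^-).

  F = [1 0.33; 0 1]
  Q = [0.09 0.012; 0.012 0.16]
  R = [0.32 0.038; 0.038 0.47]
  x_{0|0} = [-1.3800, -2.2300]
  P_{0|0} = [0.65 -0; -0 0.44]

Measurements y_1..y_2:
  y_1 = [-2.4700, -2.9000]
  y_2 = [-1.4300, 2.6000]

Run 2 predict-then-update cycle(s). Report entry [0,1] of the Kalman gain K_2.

K[0,1] = 0.0249

step 1: x^-=[-2.1159, -2.2300]  P^-=[0.7879 0.1572; 0.1572 0.6000]  H_jac=[-0.5185 0.0000; 0.0000 0.7905]  S=[0.5318 -0.0264; -0.0264 0.8449]  K=[-0.7621 0.1232; -0.1256 0.5574]  nu=[-1.6149, -2.2875]  x^+=[-1.1671, -3.3023]  P^+=[0.4613 0.0366; 0.0366 0.3254]
step 2: x^-=[-2.2569, -3.3023]  P^-=[0.6109 0.1560; 0.1560 0.4854]  H_jac=[-0.6335 0.0000; 0.0000 -0.1600]  S=[0.5652 0.0538; 0.0538 0.4824]  K=[-0.6871 0.0249; -0.1613 -0.1430]  nu=[-0.6563, 3.5871]  x^+=[-1.7166, -3.7096]  P^+=[0.3456 0.0900; 0.0900 0.4583]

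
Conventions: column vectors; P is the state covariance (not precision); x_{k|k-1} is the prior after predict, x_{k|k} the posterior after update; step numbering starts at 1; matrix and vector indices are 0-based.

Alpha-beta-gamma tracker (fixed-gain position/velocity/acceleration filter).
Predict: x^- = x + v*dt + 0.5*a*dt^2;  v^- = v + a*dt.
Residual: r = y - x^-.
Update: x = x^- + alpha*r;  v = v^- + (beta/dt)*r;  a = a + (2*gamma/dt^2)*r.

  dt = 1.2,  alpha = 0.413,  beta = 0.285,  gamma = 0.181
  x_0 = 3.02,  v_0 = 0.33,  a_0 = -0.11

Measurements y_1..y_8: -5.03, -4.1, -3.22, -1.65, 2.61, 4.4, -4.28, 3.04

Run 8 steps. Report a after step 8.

step 1: x_pred=3.3368  r=-8.3668  x^+=-0.1187  v^+=-1.7891  a^+=-2.2133
step 2: x_pred=-3.8592  r=-0.2408  x^+=-3.9587  v^+=-4.5023  a^+=-2.2739
step 3: x_pred=-10.9986  r=7.7786  x^+=-7.7860  v^+=-5.3835  a^+=-0.3184
step 4: x_pred=-14.4755  r=12.8255  x^+=-9.1785  v^+=-2.7195  a^+=2.9058
step 5: x_pred=-10.3498  r=12.9598  x^+=-4.9974  v^+=3.8454  a^+=6.1637
step 6: x_pred=4.0549  r=0.3451  x^+=4.1974  v^+=11.3238  a^+=6.2505
step 7: x_pred=22.2863  r=-26.5663  x^+=11.3144  v^+=12.5149  a^+=-0.4280
step 8: x_pred=26.0241  r=-22.9841  x^+=16.5317  v^+=6.5426  a^+=-6.2060

a_post = -6.2060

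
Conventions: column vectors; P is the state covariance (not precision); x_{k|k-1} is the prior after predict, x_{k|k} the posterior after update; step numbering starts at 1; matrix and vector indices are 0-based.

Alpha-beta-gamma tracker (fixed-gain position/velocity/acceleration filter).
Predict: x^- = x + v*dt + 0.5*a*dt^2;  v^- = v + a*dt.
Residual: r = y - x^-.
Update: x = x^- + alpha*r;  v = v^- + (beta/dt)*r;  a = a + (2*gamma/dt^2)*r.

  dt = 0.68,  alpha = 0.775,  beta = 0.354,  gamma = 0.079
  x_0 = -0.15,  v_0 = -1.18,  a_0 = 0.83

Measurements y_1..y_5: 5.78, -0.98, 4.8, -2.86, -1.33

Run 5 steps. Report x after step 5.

x_post = -1.4375

step 1: x_pred=-0.7605  r=6.5405  x^+=4.3084  v^+=2.7893  a^+=3.0649
step 2: x_pred=6.9137  r=-7.8937  x^+=0.7961  v^+=0.7640  a^+=0.3676
step 3: x_pred=1.4006  r=3.3994  x^+=4.0351  v^+=2.7837  a^+=1.5292
step 4: x_pred=6.2816  r=-9.1416  x^+=-0.8031  v^+=-0.9355  a^+=-1.5945
step 5: x_pred=-1.8079  r=0.4779  x^+=-1.4375  v^+=-1.7709  a^+=-1.4312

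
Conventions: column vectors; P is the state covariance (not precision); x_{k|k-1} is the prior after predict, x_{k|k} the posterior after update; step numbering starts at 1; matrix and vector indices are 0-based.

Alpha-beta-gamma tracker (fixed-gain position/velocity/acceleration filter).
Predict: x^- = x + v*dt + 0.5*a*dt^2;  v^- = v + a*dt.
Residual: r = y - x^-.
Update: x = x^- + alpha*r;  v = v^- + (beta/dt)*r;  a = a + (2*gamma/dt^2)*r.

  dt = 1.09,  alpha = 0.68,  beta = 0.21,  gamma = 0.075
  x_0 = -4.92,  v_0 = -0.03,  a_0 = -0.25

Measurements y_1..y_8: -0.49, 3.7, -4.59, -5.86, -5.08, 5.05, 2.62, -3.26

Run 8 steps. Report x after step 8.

step 1: x_pred=-5.1012  r=4.6112  x^+=-1.9656  v^+=0.5859  a^+=0.3322
step 2: x_pred=-1.1296  r=4.8296  x^+=2.1545  v^+=1.8784  a^+=0.9419
step 3: x_pred=4.7616  r=-9.3516  x^+=-1.5975  v^+=1.1035  a^+=-0.2387
step 4: x_pred=-0.5365  r=-5.3235  x^+=-4.1565  v^+=-0.1824  a^+=-0.9108
step 5: x_pred=-4.8964  r=-0.1836  x^+=-5.0212  v^+=-1.2106  a^+=-0.9340
step 6: x_pred=-6.8956  r=11.9456  x^+=1.2274  v^+=0.0728  a^+=0.5741
step 7: x_pred=1.6478  r=0.9722  x^+=2.3089  v^+=0.8859  a^+=0.6969
step 8: x_pred=3.6885  r=-6.9485  x^+=-1.0365  v^+=0.3068  a^+=-0.1804

x_post = -1.0365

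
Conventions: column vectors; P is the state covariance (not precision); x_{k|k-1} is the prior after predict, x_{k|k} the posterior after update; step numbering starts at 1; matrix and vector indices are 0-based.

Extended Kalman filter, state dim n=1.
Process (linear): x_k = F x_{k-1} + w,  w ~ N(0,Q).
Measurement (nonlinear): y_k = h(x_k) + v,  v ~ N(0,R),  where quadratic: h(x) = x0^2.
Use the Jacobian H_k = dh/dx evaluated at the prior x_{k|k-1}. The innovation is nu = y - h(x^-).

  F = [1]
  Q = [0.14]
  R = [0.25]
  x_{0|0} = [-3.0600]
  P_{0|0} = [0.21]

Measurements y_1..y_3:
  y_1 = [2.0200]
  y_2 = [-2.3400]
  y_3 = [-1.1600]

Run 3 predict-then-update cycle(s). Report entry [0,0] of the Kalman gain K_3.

step 1: x^-=[-3.0600]  P^-=[0.3500]  H_jac=[-6.1200]  S=[13.3590]  K=[-0.1603]  nu=[-7.3436]  x^+=[-1.8825]  P^+=[0.0065]
step 2: x^-=[-1.8825]  P^-=[0.1465]  H_jac=[-3.7650]  S=[2.3274]  K=[-0.2371]  nu=[-5.8839]  x^+=[-0.4876]  P^+=[0.0157]
step 3: x^-=[-0.4876]  P^-=[0.1557]  H_jac=[-0.9752]  S=[0.3981]  K=[-0.3815]  nu=[-1.3978]  x^+=[0.0456]  P^+=[0.0978]

K[0,0] = -0.3815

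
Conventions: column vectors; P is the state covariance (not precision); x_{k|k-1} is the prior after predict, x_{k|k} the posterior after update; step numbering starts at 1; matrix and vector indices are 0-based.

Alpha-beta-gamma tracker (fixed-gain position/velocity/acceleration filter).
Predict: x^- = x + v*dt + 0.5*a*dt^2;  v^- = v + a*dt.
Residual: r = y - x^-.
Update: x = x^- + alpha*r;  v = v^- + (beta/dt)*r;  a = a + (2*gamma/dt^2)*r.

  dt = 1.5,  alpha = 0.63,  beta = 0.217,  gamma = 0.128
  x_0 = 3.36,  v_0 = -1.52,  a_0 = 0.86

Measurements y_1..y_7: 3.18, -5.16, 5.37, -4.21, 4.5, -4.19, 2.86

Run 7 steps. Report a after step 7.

a_post = -0.3084

step 1: x_pred=2.0475  r=1.1325  x^+=2.7610  v^+=-0.0662  a^+=0.9889
step 2: x_pred=3.7742  r=-8.9342  x^+=-1.8544  v^+=0.1246  a^+=-0.0277
step 3: x_pred=-1.6985  r=7.0685  x^+=2.7547  v^+=1.1057  a^+=0.7766
step 4: x_pred=5.2869  r=-9.4969  x^+=-0.6961  v^+=0.8967  a^+=-0.3040
step 5: x_pred=0.3070  r=4.1930  x^+=2.9486  v^+=1.0474  a^+=0.1731
step 6: x_pred=4.7144  r=-8.9044  x^+=-0.8954  v^+=0.0189  a^+=-0.8400
step 7: x_pred=-1.8121  r=4.6721  x^+=1.1313  v^+=-0.5652  a^+=-0.3084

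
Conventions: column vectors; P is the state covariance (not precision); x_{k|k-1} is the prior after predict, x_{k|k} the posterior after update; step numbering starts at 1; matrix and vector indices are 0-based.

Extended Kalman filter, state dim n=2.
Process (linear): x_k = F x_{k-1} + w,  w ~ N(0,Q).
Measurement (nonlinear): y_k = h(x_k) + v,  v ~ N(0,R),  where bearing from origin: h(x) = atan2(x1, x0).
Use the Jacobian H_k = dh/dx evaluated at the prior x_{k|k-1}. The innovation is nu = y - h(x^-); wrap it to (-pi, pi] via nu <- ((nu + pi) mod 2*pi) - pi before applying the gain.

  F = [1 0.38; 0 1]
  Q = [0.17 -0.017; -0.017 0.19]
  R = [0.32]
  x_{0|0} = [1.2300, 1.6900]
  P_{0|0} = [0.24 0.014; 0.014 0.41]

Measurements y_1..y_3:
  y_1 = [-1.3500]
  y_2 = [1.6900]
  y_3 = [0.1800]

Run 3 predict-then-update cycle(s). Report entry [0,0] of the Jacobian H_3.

step 1: x^-=[1.8722, 1.6900]  P^-=[0.4798 0.1528; 0.1528 0.6000]  H_jac=[-0.2657 0.2943]  S=[0.3819]  K=[-0.2160; 0.3561]  nu=[-2.0843]  x^+=[2.3225, 0.9479]  P^+=[0.4620 0.1822; 0.1822 0.5516]
step 2: x^-=[2.6827, 0.9479]  P^-=[0.8501 0.3748; 0.3748 0.7416]  H_jac=[-0.1171 0.3314]  S=[0.3840]  K=[0.0642; 0.5257]  nu=[1.3504]  x^+=[2.7694, 1.6577]  P^+=[0.8485 0.3618; 0.3618 0.6355]
step 3: x^-=[3.3993, 1.6577]  P^-=[1.3853 0.5863; 0.5863 0.8255]  H_jac=[-0.1159 0.2377]  S=[0.3529]  K=[-0.0601; 0.3633]  nu=[-0.2737]  x^+=[3.4157, 1.5583]  P^+=[1.3840 0.5940; 0.5940 0.7789]

H_jac[0,0] = -0.1159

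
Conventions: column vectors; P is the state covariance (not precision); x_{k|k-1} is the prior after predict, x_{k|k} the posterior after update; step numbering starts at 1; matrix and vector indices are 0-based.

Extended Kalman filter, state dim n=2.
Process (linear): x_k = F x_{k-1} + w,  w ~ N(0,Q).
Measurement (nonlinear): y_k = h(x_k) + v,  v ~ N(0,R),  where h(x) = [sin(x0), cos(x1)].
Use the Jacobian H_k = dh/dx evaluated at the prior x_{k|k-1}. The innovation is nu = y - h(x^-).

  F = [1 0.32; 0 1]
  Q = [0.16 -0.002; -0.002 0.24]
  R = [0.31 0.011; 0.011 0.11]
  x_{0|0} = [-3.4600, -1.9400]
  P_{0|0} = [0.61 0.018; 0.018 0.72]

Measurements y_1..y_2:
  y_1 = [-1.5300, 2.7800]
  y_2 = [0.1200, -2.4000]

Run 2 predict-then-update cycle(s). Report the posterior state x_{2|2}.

step 1: x^-=[-4.0808, -1.9400]  P^-=[0.8552 0.2464; 0.2464 0.9600]  H_jac=[-0.5904 0.0000; 0.0000 0.9326]  S=[0.6081 -0.1247; -0.1247 0.9450]  K=[-0.8022 0.1373; -0.0462 0.9413]  nu=[-2.3371, 3.1409]  x^+=[-1.7747, 1.1247]  P^+=[0.4186 0.0067; 0.0067 0.1105]
step 2: x^-=[-1.4148, 1.1247]  P^-=[0.5942 0.0401; 0.0401 0.3505]  H_jac=[0.1554 0.0000; 0.0000 -0.9021]  S=[0.3243 0.0054; 0.0054 0.3952]  K=[0.2863 -0.0954; 0.0325 -0.8004]  nu=[1.1079, -2.8315]  x^+=[-0.8275, 3.4270]  P^+=[0.5644 0.0081; 0.0081 0.0972]

x_post = [-0.8275, 3.4270]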